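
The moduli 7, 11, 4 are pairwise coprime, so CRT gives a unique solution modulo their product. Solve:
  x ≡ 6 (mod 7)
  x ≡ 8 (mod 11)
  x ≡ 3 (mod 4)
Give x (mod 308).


Moduli 7, 11, 4 are pairwise coprime; by CRT there is a unique solution modulo M = 7 · 11 · 4 = 308.
Solve pairwise, accumulating the modulus:
  Start with x ≡ 6 (mod 7).
  Combine with x ≡ 8 (mod 11): since gcd(7, 11) = 1, we get a unique residue mod 77.
    Write x = 6 + 7·t and substitute into x ≡ 8 (mod 11): 7·t ≡ 8 − 6 = 2 (mod 11).
    The inverse of 7 mod 11 is 8 (since 7·8 = 56 = 5·11 + 1), so t ≡ 8·2 = 16 ≡ 5 (mod 11).
    Then x = 6 + 7·5 = 41, valid modulo lcm(7, 11) = 77: x ≡ 41 (mod 77).
  Combine with x ≡ 3 (mod 4): since gcd(77, 4) = 1, we get a unique residue mod 308.
    Write x = 41 + 77·t and substitute into x ≡ 3 (mod 4): 77·t ≡ 3 − 41 = -38 (mod 4).
    Reduce coefficients mod 4: 1·t ≡ 2 (mod 4).
    So t ≡ 2 (mod 4).
    Then x = 41 + 77·2 = 195, valid modulo lcm(77, 4) = 308: x ≡ 195 (mod 308).
Verify: 195 mod 7 = 6 ✓, 195 mod 11 = 8 ✓, 195 mod 4 = 3 ✓.

x ≡ 195 (mod 308).


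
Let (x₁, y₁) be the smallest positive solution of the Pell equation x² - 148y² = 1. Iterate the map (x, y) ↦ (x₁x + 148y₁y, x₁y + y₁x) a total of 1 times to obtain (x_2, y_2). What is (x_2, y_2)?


Step 1: Find the fundamental solution (x₁, y₁) of x² - 148y² = 1.
  Expand √148 as a continued fraction. a₀ = ⌊√148⌋ = 12; iterate m_{k+1} = d_k·a_k − m_k, d_{k+1} = (148 − m_{k+1}²)/d_k, a_{k+1} = ⌊(a₀ + m_{k+1})/d_{k+1}⌋ (starting m₀ = 0, d₀ = 1), with convergents p_k = a_k·p_{k-1} + p_{k-2}, q_k = a_k·q_{k-1} + q_{k-2} (p₋₁ = 1, q₋₁ = 0):
  k = 0: a₀ = 12; p₀/q₀ = 12/1; p₀² − 148·q₀² = 144 − 148 = -4.
  k = 1: m = 12, d = 4, a = ⌊(12 + 12)/4⌋ = 6; p/q = (6·12 + 1)/(6·1 + 0) = 73/6; p² − 148·q² = 5329 − 5328 = 1.
  The first convergent with p² − 148·q² = 1 gives the fundamental solution (x₁, y₁) = (73, 6).
Step 2: Apply the recurrence (x_{n+1}, y_{n+1}) = (x₁x_n + 148y₁y_n, x₁y_n + y₁x_n) repeatedly.
  From (x_1, y_1) = (73, 6): x_2 = 73·73 + 148·6·6 = 10657; y_2 = 73·6 + 6·73 = 876.
Step 3: Verify x_2² - 148·y_2² = 113571649 - 113571648 = 1 (should be 1). ✓

(x_1, y_1) = (73, 6); (x_2, y_2) = (10657, 876).


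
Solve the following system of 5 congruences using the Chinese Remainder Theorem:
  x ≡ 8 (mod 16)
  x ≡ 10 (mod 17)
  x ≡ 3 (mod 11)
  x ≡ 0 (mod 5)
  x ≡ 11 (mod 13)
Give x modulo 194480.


Product of moduli M = 16 · 17 · 11 · 5 · 13 = 194480.
Merge one congruence at a time:
  Start: x ≡ 8 (mod 16).
  Combine with x ≡ 10 (mod 17); new modulus lcm = 272.
    Write x = 8 + 16·t and substitute into x ≡ 10 (mod 17): 16·t ≡ 10 − 8 = 2 (mod 17).
    The inverse of 16 mod 17 is 16 (since 16·16 = 256 = 15·17 + 1), so t ≡ 16·2 = 32 ≡ 15 (mod 17).
    Then x = 8 + 16·15 = 248, valid modulo lcm(16, 17) = 272: x ≡ 248 (mod 272).
  Combine with x ≡ 3 (mod 11); new modulus lcm = 2992.
    Write x = 248 + 272·t and substitute into x ≡ 3 (mod 11): 272·t ≡ 3 − 248 = -245 (mod 11).
    Reduce coefficients mod 11: 8·t ≡ 8 (mod 11).
    The inverse of 8 mod 11 is 7 (since 8·7 = 56 = 5·11 + 1), so t ≡ 7·8 = 56 ≡ 1 (mod 11).
    Then x = 248 + 272·1 = 520, valid modulo lcm(272, 11) = 2992: x ≡ 520 (mod 2992).
  Combine with x ≡ 0 (mod 5); new modulus lcm = 14960.
    Write x = 520 + 2992·t and substitute into x ≡ 0 (mod 5): 2992·t ≡ 0 − 520 = -520 (mod 5).
    Reduce coefficients mod 5: 2·t ≡ 0 (mod 5).
    The inverse of 2 mod 5 is 3 (since 2·3 = 6 = 1·5 + 1), so t ≡ 3·0 = 0 ≡ 0 (mod 5).
    Then x = 520 + 2992·0 = 520, valid modulo lcm(2992, 5) = 14960: x ≡ 520 (mod 14960).
  Combine with x ≡ 11 (mod 13); new modulus lcm = 194480.
    Write x = 520 + 14960·t and substitute into x ≡ 11 (mod 13): 14960·t ≡ 11 − 520 = -509 (mod 13).
    Reduce coefficients mod 13: 10·t ≡ 11 (mod 13).
    The inverse of 10 mod 13 is 4 (since 10·4 = 40 = 3·13 + 1), so t ≡ 4·11 = 44 ≡ 5 (mod 13).
    Then x = 520 + 14960·5 = 75320, valid modulo lcm(14960, 13) = 194480: x ≡ 75320 (mod 194480).
Verify against each original: 75320 mod 16 = 8, 75320 mod 17 = 10, 75320 mod 11 = 3, 75320 mod 5 = 0, 75320 mod 13 = 11.

x ≡ 75320 (mod 194480).


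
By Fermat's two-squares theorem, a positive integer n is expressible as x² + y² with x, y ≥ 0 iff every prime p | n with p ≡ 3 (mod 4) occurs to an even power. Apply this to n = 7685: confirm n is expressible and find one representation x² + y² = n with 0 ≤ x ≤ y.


Step 1: Factor n = 7685 = 5 · 29 · 53.
Step 2: Check the mod-4 condition on each prime factor: 5 ≡ 1 (mod 4), exponent 1; 29 ≡ 1 (mod 4), exponent 1; 53 ≡ 1 (mod 4), exponent 1.
All primes ≡ 3 (mod 4) appear to even exponent (or don't appear), so by the two-squares theorem n IS expressible as a sum of two squares.
Step 3: Build a representation. Here n = 5 · 29 · 53 is a product of primes ≡ 1 (mod 4). Each prime p ≡ 1 (mod 4) is itself a sum of two squares; find a² by testing p − a² for a perfect square:
  5: 5 − 1² = 4 = 2² ⇒ 5 = 1² + 2².
  29: 29 − 1² = 28, 29 − 2² = 25 = 5² ⇒ 29 = 2² + 5².
  53: 53 − 1² = 52, 53 − 2² = 49 = 7² ⇒ 53 = 2² + 7².
  Combine using the Brahmagupta–Fibonacci identity (a² + b²)(c² + d²) = (ac − bd)² + (ad + bc)² = (ac + bd)² + (ad − bc)²:
  5 · 29 = 145: from (1² + 2²)(2² + 5²), take (1·2 − 2·5, 1·5 + 2·2) = (2 − 10, 5 + 4) = (-8, 9); dropping signs (only squares matter) gives (8, 9); check 8² + 9² = 64 + 81 = 145 ✓.
  145 · 53 = 7685: from (8² + 9²)(2² + 7²), take (8·2 − 9·7, 8·7 + 9·2) = (16 − 63, 56 + 18) = (-47, 74); dropping signs (only squares matter) gives (47, 74); check 47² + 74² = 2209 + 5476 = 7685 ✓.
Step 4: Order so x ≤ y and verify: 47² + 74² = 2209 + 5476 = 7685 = n. ✓

n = 7685 = 47² + 74² (one valid representation with x ≤ y).


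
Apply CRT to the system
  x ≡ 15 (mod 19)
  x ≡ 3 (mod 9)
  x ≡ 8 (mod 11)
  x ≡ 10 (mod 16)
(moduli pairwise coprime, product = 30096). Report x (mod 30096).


Product of moduli M = 19 · 9 · 11 · 16 = 30096.
Merge one congruence at a time:
  Start: x ≡ 15 (mod 19).
  Combine with x ≡ 3 (mod 9); new modulus lcm = 171.
    Write x = 15 + 19·t and substitute into x ≡ 3 (mod 9): 19·t ≡ 3 − 15 = -12 (mod 9).
    Reduce coefficients mod 9: 1·t ≡ 6 (mod 9).
    So t ≡ 6 (mod 9).
    Then x = 15 + 19·6 = 129, valid modulo lcm(19, 9) = 171: x ≡ 129 (mod 171).
  Combine with x ≡ 8 (mod 11); new modulus lcm = 1881.
    Write x = 129 + 171·t and substitute into x ≡ 8 (mod 11): 171·t ≡ 8 − 129 = -121 (mod 11).
    Reduce coefficients mod 11: 6·t ≡ 0 (mod 11).
    The inverse of 6 mod 11 is 2 (since 6·2 = 12 = 1·11 + 1), so t ≡ 2·0 = 0 ≡ 0 (mod 11).
    Then x = 129 + 171·0 = 129, valid modulo lcm(171, 11) = 1881: x ≡ 129 (mod 1881).
  Combine with x ≡ 10 (mod 16); new modulus lcm = 30096.
    Write x = 129 + 1881·t and substitute into x ≡ 10 (mod 16): 1881·t ≡ 10 − 129 = -119 (mod 16).
    Reduce coefficients mod 16: 9·t ≡ 9 (mod 16).
    The inverse of 9 mod 16 is 9 (since 9·9 = 81 = 5·16 + 1), so t ≡ 9·9 = 81 ≡ 1 (mod 16).
    Then x = 129 + 1881·1 = 2010, valid modulo lcm(1881, 16) = 30096: x ≡ 2010 (mod 30096).
Verify against each original: 2010 mod 19 = 15, 2010 mod 9 = 3, 2010 mod 11 = 8, 2010 mod 16 = 10.

x ≡ 2010 (mod 30096).


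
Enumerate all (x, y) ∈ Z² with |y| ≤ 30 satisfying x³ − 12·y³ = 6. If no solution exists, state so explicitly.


The equation is x³ - 12y³ = 6. For fixed y, x³ = 12·y³ + 6, so a solution requires the RHS to be a perfect cube.
Strategy: iterate y from -30 to 30, compute RHS = 12·y³ + 6, and check whether it is a (positive or negative) perfect cube.
Check small values of y:
  y = 0: RHS = 6 is not a perfect cube.
  y = 1: RHS = 18 is not a perfect cube.
  y = -1: RHS = -6 is not a perfect cube.
  y = 2: RHS = 102 is not a perfect cube.
  y = -2: RHS = -90 is not a perfect cube.
  y = 3: RHS = 330 is not a perfect cube.
  y = -3: RHS = -318 is not a perfect cube.
Continuing the search up to |y| = 30 finds no solutions either.
No (x, y) in the scanned range satisfies the equation.

No integer solutions with |y| ≤ 30.


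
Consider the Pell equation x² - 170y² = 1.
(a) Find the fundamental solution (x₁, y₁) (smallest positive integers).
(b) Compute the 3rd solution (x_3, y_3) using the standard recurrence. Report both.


Step 1: Find the fundamental solution (x₁, y₁) of x² - 170y² = 1.
  Expand √170 as a continued fraction. a₀ = ⌊√170⌋ = 13; iterate m_{k+1} = d_k·a_k − m_k, d_{k+1} = (170 − m_{k+1}²)/d_k, a_{k+1} = ⌊(a₀ + m_{k+1})/d_{k+1}⌋ (starting m₀ = 0, d₀ = 1), with convergents p_k = a_k·p_{k-1} + p_{k-2}, q_k = a_k·q_{k-1} + q_{k-2} (p₋₁ = 1, q₋₁ = 0):
  k = 0: a₀ = 13; p₀/q₀ = 13/1; p₀² − 170·q₀² = 169 − 170 = -1.
  k = 1: m = 13, d = 1, a = ⌊(13 + 13)/1⌋ = 26; p/q = (26·13 + 1)/(26·1 + 0) = 339/26; p² − 170·q² = 114921 − 114920 = 1.
  The first convergent with p² − 170·q² = 1 gives the fundamental solution (x₁, y₁) = (339, 26).
Step 2: Apply the recurrence (x_{n+1}, y_{n+1}) = (x₁x_n + 170y₁y_n, x₁y_n + y₁x_n) repeatedly.
  From (x_1, y_1) = (339, 26): x_2 = 339·339 + 170·26·26 = 229841; y_2 = 339·26 + 26·339 = 17628.
  From (x_2, y_2) = (229841, 17628): x_3 = 339·229841 + 170·26·17628 = 155831859; y_3 = 339·17628 + 26·229841 = 11951758.
Step 3: Verify x_3² - 170·y_3² = 24283568279395881 - 24283568279395880 = 1 (should be 1). ✓

(x_1, y_1) = (339, 26); (x_3, y_3) = (155831859, 11951758).


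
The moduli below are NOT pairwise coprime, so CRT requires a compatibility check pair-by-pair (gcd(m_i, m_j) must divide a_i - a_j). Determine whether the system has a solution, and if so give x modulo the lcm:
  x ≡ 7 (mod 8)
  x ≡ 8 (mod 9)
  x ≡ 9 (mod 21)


Moduli 8, 9, 21 are not pairwise coprime, so CRT works modulo lcm(m_i) when all pairwise compatibility conditions hold.
Pairwise compatibility: gcd(m_i, m_j) must divide a_i - a_j for every pair.
Merge one congruence at a time:
  Start: x ≡ 7 (mod 8).
  Combine with x ≡ 8 (mod 9): gcd(8, 9) = 1; 8 - 7 = 1, which IS divisible by 1, so compatible.
    Write x = 7 + 8·t and substitute into x ≡ 8 (mod 9): 8·t ≡ 8 − 7 = 1 (mod 9).
    The inverse of 8 mod 9 is 8 (since 8·8 = 64 = 7·9 + 1), so t ≡ 8·1 = 8 ≡ 8 (mod 9).
    Then x = 7 + 8·8 = 71, valid modulo lcm(8, 9) = 72: x ≡ 71 (mod 72).
  Combine with x ≡ 9 (mod 21): gcd(72, 21) = 3, and 9 - 71 = -62 is NOT divisible by 3.
    ⇒ system is inconsistent (no integer solution).

No solution (the system is inconsistent).


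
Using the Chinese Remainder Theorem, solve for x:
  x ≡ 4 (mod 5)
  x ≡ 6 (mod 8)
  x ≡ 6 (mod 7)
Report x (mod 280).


Moduli 5, 8, 7 are pairwise coprime; by CRT there is a unique solution modulo M = 5 · 8 · 7 = 280.
Solve pairwise, accumulating the modulus:
  Start with x ≡ 4 (mod 5).
  Combine with x ≡ 6 (mod 8): since gcd(5, 8) = 1, we get a unique residue mod 40.
    Write x = 4 + 5·t and substitute into x ≡ 6 (mod 8): 5·t ≡ 6 − 4 = 2 (mod 8).
    The inverse of 5 mod 8 is 5 (since 5·5 = 25 = 3·8 + 1), so t ≡ 5·2 = 10 ≡ 2 (mod 8).
    Then x = 4 + 5·2 = 14, valid modulo lcm(5, 8) = 40: x ≡ 14 (mod 40).
  Combine with x ≡ 6 (mod 7): since gcd(40, 7) = 1, we get a unique residue mod 280.
    Write x = 14 + 40·t and substitute into x ≡ 6 (mod 7): 40·t ≡ 6 − 14 = -8 (mod 7).
    Reduce coefficients mod 7: 5·t ≡ 6 (mod 7).
    The inverse of 5 mod 7 is 3 (since 5·3 = 15 = 2·7 + 1), so t ≡ 3·6 = 18 ≡ 4 (mod 7).
    Then x = 14 + 40·4 = 174, valid modulo lcm(40, 7) = 280: x ≡ 174 (mod 280).
Verify: 174 mod 5 = 4 ✓, 174 mod 8 = 6 ✓, 174 mod 7 = 6 ✓.

x ≡ 174 (mod 280).


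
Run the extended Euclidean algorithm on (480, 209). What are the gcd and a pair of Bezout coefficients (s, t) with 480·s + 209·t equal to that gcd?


Euclidean algorithm on (480, 209) — divide until remainder is 0:
  480 = 2 · 209 + 62
  209 = 3 · 62 + 23
  62 = 2 · 23 + 16
  23 = 1 · 16 + 7
  16 = 2 · 7 + 2
  7 = 3 · 2 + 1
  2 = 2 · 1 + 0
gcd(480, 209) = 1.
Track Bezout coefficients alongside the remainders: start with r₀ = 480 = a·1 + b·0 (s = 1, t = 0) and r₁ = 209 = a·0 + b·1 (s = 0, t = 1); each new remainder r_{k+1} = r_{k-1} − q_k·r_k inherits s_{k+1} = s_{k-1} − q_k·s_k, t_{k+1} = t_{k-1} − q_k·t_k, so r_k = a·s_k + b·t_k at every step:
  q = 2: r = 62, s = 1 − 2·0 = 1, t = 0 − 2·1 = -2  (check: 480·1 + 209·(-2) = 62)
  q = 3: r = 23, s = 0 − 3·1 = -3, t = 1 − 3·(-2) = 7  (check: 480·(-3) + 209·7 = 23)
  q = 2: r = 16, s = 1 − 2·(-3) = 7, t = -2 − 2·7 = -16  (check: 480·7 + 209·(-16) = 16)
  q = 1: r = 7, s = -3 − 1·7 = -10, t = 7 − 1·(-16) = 23  (check: 480·(-10) + 209·23 = 7)
  q = 2: r = 2, s = 7 − 2·(-10) = 27, t = -16 − 2·23 = -62  (check: 480·27 + 209·(-62) = 2)
  q = 3: r = 1, s = -10 − 3·27 = -91, t = 23 − 3·(-62) = 209  (check: 480·(-91) + 209·209 = 1)
The row with r = 1 (the gcd) gives the Bezout coefficients s = -91, t = 209.
Result: 480 · (-91) + 209 · (209) = 1.

gcd(480, 209) = 1; s = -91, t = 209 (check: 480·(-91) + 209·209 = 1).


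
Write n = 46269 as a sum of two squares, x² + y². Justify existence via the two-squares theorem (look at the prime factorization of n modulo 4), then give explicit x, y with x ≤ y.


Step 1: Factor n = 46269 = 3^2 · 53 · 97.
Step 2: Check the mod-4 condition on each prime factor: 3 ≡ 3 (mod 4), exponent 2 (must be even); 53 ≡ 1 (mod 4), exponent 1; 97 ≡ 1 (mod 4), exponent 1.
All primes ≡ 3 (mod 4) appear to even exponent (or don't appear), so by the two-squares theorem n IS expressible as a sum of two squares.
Step 3: Build a representation. Group n = k² · m with k = 3 and m = 53 · 97 = 5141 (a product of primes ≡ 1 (mod 4)); a representation of m scales to one of n via (k·x)² + (k·y)² = k²(x² + y²). Each prime p ≡ 1 (mod 4) is itself a sum of two squares; find a² by testing p − a² for a perfect square:
  53: 53 − 1² = 52, 53 − 2² = 49 = 7² ⇒ 53 = 2² + 7².
  97: 97 − 1² = 96, 97 − 2² = 93, 97 − 3² = 88, 97 − 4² = 81 = 9² ⇒ 97 = 4² + 9².
  Combine using the Brahmagupta–Fibonacci identity (a² + b²)(c² + d²) = (ac − bd)² + (ad + bc)² = (ac + bd)² + (ad − bc)²:
  53 · 97 = 5141: from (2² + 7²)(4² + 9²), take (2·4 − 7·9, 2·9 + 7·4) = (8 − 63, 18 + 28) = (-55, 46); dropping signs (only squares matter) gives (55, 46); check 55² + 46² = 3025 + 2116 = 5141 ✓.
  Scale by k = 3: (3·55, 3·46) = (165, 138).
Step 4: Order so x ≤ y and verify: 138² + 165² = 19044 + 27225 = 46269 = n. ✓

n = 46269 = 138² + 165² (one valid representation with x ≤ y).


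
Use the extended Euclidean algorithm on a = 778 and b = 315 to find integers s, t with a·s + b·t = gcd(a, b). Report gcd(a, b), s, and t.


Euclidean algorithm on (778, 315) — divide until remainder is 0:
  778 = 2 · 315 + 148
  315 = 2 · 148 + 19
  148 = 7 · 19 + 15
  19 = 1 · 15 + 4
  15 = 3 · 4 + 3
  4 = 1 · 3 + 1
  3 = 3 · 1 + 0
gcd(778, 315) = 1.
Track Bezout coefficients alongside the remainders: start with r₀ = 778 = a·1 + b·0 (s = 1, t = 0) and r₁ = 315 = a·0 + b·1 (s = 0, t = 1); each new remainder r_{k+1} = r_{k-1} − q_k·r_k inherits s_{k+1} = s_{k-1} − q_k·s_k, t_{k+1} = t_{k-1} − q_k·t_k, so r_k = a·s_k + b·t_k at every step:
  q = 2: r = 148, s = 1 − 2·0 = 1, t = 0 − 2·1 = -2  (check: 778·1 + 315·(-2) = 148)
  q = 2: r = 19, s = 0 − 2·1 = -2, t = 1 − 2·(-2) = 5  (check: 778·(-2) + 315·5 = 19)
  q = 7: r = 15, s = 1 − 7·(-2) = 15, t = -2 − 7·5 = -37  (check: 778·15 + 315·(-37) = 15)
  q = 1: r = 4, s = -2 − 1·15 = -17, t = 5 − 1·(-37) = 42  (check: 778·(-17) + 315·42 = 4)
  q = 3: r = 3, s = 15 − 3·(-17) = 66, t = -37 − 3·42 = -163  (check: 778·66 + 315·(-163) = 3)
  q = 1: r = 1, s = -17 − 1·66 = -83, t = 42 − 1·(-163) = 205  (check: 778·(-83) + 315·205 = 1)
The row with r = 1 (the gcd) gives the Bezout coefficients s = -83, t = 205.
Result: 778 · (-83) + 315 · (205) = 1.

gcd(778, 315) = 1; s = -83, t = 205 (check: 778·(-83) + 315·205 = 1).


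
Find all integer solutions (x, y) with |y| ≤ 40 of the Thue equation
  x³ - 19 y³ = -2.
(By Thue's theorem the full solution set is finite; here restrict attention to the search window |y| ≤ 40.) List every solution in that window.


The equation is x³ - 19y³ = -2. For fixed y, x³ = 19·y³ − 2, so a solution requires the RHS to be a perfect cube.
Strategy: iterate y from -40 to 40, compute RHS = 19·y³ − 2, and check whether it is a (positive or negative) perfect cube.
Check small values of y:
  y = 0: RHS = -2 is not a perfect cube.
  y = 1: RHS = 17 is not a perfect cube.
  y = -1: RHS = -21 is not a perfect cube.
  y = 2: RHS = 150 is not a perfect cube.
  y = -2: RHS = -154 is not a perfect cube.
  y = 3: RHS = 511 is not a perfect cube.
  y = -3: RHS = -515 is not a perfect cube.
Continuing the search up to |y| = 40 finds no solutions either.
No (x, y) in the scanned range satisfies the equation.

No integer solutions with |y| ≤ 40.


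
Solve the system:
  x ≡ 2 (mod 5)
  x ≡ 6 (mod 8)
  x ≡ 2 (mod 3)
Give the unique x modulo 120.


Moduli 5, 8, 3 are pairwise coprime; by CRT there is a unique solution modulo M = 5 · 8 · 3 = 120.
Solve pairwise, accumulating the modulus:
  Start with x ≡ 2 (mod 5).
  Combine with x ≡ 6 (mod 8): since gcd(5, 8) = 1, we get a unique residue mod 40.
    Write x = 2 + 5·t and substitute into x ≡ 6 (mod 8): 5·t ≡ 6 − 2 = 4 (mod 8).
    The inverse of 5 mod 8 is 5 (since 5·5 = 25 = 3·8 + 1), so t ≡ 5·4 = 20 ≡ 4 (mod 8).
    Then x = 2 + 5·4 = 22, valid modulo lcm(5, 8) = 40: x ≡ 22 (mod 40).
  Combine with x ≡ 2 (mod 3): since gcd(40, 3) = 1, we get a unique residue mod 120.
    Write x = 22 + 40·t and substitute into x ≡ 2 (mod 3): 40·t ≡ 2 − 22 = -20 (mod 3).
    Reduce coefficients mod 3: 1·t ≡ 1 (mod 3).
    So t ≡ 1 (mod 3).
    Then x = 22 + 40·1 = 62, valid modulo lcm(40, 3) = 120: x ≡ 62 (mod 120).
Verify: 62 mod 5 = 2 ✓, 62 mod 8 = 6 ✓, 62 mod 3 = 2 ✓.

x ≡ 62 (mod 120).


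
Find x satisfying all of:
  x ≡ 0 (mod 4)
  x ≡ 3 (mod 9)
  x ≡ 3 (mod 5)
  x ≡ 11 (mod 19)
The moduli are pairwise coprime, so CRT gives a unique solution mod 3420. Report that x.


Product of moduli M = 4 · 9 · 5 · 19 = 3420.
Merge one congruence at a time:
  Start: x ≡ 0 (mod 4).
  Combine with x ≡ 3 (mod 9); new modulus lcm = 36.
    Write x = 0 + 4·t and substitute into x ≡ 3 (mod 9): 4·t ≡ 3 − 0 = 3 (mod 9).
    The inverse of 4 mod 9 is 7 (since 4·7 = 28 = 3·9 + 1), so t ≡ 7·3 = 21 ≡ 3 (mod 9).
    Then x = 0 + 4·3 = 12, valid modulo lcm(4, 9) = 36: x ≡ 12 (mod 36).
  Combine with x ≡ 3 (mod 5); new modulus lcm = 180.
    Write x = 12 + 36·t and substitute into x ≡ 3 (mod 5): 36·t ≡ 3 − 12 = -9 (mod 5).
    Reduce coefficients mod 5: 1·t ≡ 1 (mod 5).
    So t ≡ 1 (mod 5).
    Then x = 12 + 36·1 = 48, valid modulo lcm(36, 5) = 180: x ≡ 48 (mod 180).
  Combine with x ≡ 11 (mod 19); new modulus lcm = 3420.
    Write x = 48 + 180·t and substitute into x ≡ 11 (mod 19): 180·t ≡ 11 − 48 = -37 (mod 19).
    Reduce coefficients mod 19: 9·t ≡ 1 (mod 19).
    The inverse of 9 mod 19 is 17 (since 9·17 = 153 = 8·19 + 1), so t ≡ 17·1 = 17 ≡ 17 (mod 19).
    Then x = 48 + 180·17 = 3108, valid modulo lcm(180, 19) = 3420: x ≡ 3108 (mod 3420).
Verify against each original: 3108 mod 4 = 0, 3108 mod 9 = 3, 3108 mod 5 = 3, 3108 mod 19 = 11.

x ≡ 3108 (mod 3420).


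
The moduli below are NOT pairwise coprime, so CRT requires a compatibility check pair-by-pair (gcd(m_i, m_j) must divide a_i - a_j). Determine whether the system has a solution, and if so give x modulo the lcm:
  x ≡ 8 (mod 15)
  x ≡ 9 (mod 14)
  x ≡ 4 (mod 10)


Moduli 15, 14, 10 are not pairwise coprime, so CRT works modulo lcm(m_i) when all pairwise compatibility conditions hold.
Pairwise compatibility: gcd(m_i, m_j) must divide a_i - a_j for every pair.
Merge one congruence at a time:
  Start: x ≡ 8 (mod 15).
  Combine with x ≡ 9 (mod 14): gcd(15, 14) = 1; 9 - 8 = 1, which IS divisible by 1, so compatible.
    Write x = 8 + 15·t and substitute into x ≡ 9 (mod 14): 15·t ≡ 9 − 8 = 1 (mod 14).
    Reduce coefficients mod 14: 1·t ≡ 1 (mod 14).
    So t ≡ 1 (mod 14).
    Then x = 8 + 15·1 = 23, valid modulo lcm(15, 14) = 210: x ≡ 23 (mod 210).
  Combine with x ≡ 4 (mod 10): gcd(210, 10) = 10, and 4 - 23 = -19 is NOT divisible by 10.
    ⇒ system is inconsistent (no integer solution).

No solution (the system is inconsistent).


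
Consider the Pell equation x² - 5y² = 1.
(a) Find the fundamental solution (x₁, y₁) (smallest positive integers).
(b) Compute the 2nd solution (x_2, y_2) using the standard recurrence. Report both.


Step 1: Find the fundamental solution (x₁, y₁) of x² - 5y² = 1.
  Expand √5 as a continued fraction. a₀ = ⌊√5⌋ = 2; iterate m_{k+1} = d_k·a_k − m_k, d_{k+1} = (5 − m_{k+1}²)/d_k, a_{k+1} = ⌊(a₀ + m_{k+1})/d_{k+1}⌋ (starting m₀ = 0, d₀ = 1), with convergents p_k = a_k·p_{k-1} + p_{k-2}, q_k = a_k·q_{k-1} + q_{k-2} (p₋₁ = 1, q₋₁ = 0):
  k = 0: a₀ = 2; p₀/q₀ = 2/1; p₀² − 5·q₀² = 4 − 5 = -1.
  k = 1: m = 2, d = 1, a = ⌊(2 + 2)/1⌋ = 4; p/q = (4·2 + 1)/(4·1 + 0) = 9/4; p² − 5·q² = 81 − 80 = 1.
  The first convergent with p² − 5·q² = 1 gives the fundamental solution (x₁, y₁) = (9, 4).
Step 2: Apply the recurrence (x_{n+1}, y_{n+1}) = (x₁x_n + 5y₁y_n, x₁y_n + y₁x_n) repeatedly.
  From (x_1, y_1) = (9, 4): x_2 = 9·9 + 5·4·4 = 161; y_2 = 9·4 + 4·9 = 72.
Step 3: Verify x_2² - 5·y_2² = 25921 - 25920 = 1 (should be 1). ✓

(x_1, y_1) = (9, 4); (x_2, y_2) = (161, 72).


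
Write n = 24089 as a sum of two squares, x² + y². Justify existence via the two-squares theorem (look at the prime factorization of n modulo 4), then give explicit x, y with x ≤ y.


Step 1: Factor n = 24089 = 13 · 17 · 109.
Step 2: Check the mod-4 condition on each prime factor: 13 ≡ 1 (mod 4), exponent 1; 17 ≡ 1 (mod 4), exponent 1; 109 ≡ 1 (mod 4), exponent 1.
All primes ≡ 3 (mod 4) appear to even exponent (or don't appear), so by the two-squares theorem n IS expressible as a sum of two squares.
Step 3: Build a representation. Here n = 13 · 17 · 109 is a product of primes ≡ 1 (mod 4). Each prime p ≡ 1 (mod 4) is itself a sum of two squares; find a² by testing p − a² for a perfect square:
  13: 13 − 1² = 12, 13 − 2² = 9 = 3² ⇒ 13 = 2² + 3².
  17: 17 − 1² = 16 = 4² ⇒ 17 = 1² + 4².
  109: 109 − 1² = 108, 109 − 2² = 105, 109 − 3² = 100 = 10² ⇒ 109 = 3² + 10².
  Combine using the Brahmagupta–Fibonacci identity (a² + b²)(c² + d²) = (ac − bd)² + (ad + bc)² = (ac + bd)² + (ad − bc)²:
  13 · 17 = 221: from (2² + 3²)(1² + 4²), take (2·1 − 3·4, 2·4 + 3·1) = (2 − 12, 8 + 3) = (-10, 11); dropping signs (only squares matter) gives (10, 11); check 10² + 11² = 100 + 121 = 221 ✓.
  221 · 109 = 24089: from (10² + 11²)(3² + 10²), take (10·3 − 11·10, 10·10 + 11·3) = (30 − 110, 100 + 33) = (-80, 133); dropping signs (only squares matter) gives (80, 133); check 80² + 133² = 6400 + 17689 = 24089 ✓.
Step 4: Order so x ≤ y and verify: 80² + 133² = 6400 + 17689 = 24089 = n. ✓

n = 24089 = 80² + 133² (one valid representation with x ≤ y).


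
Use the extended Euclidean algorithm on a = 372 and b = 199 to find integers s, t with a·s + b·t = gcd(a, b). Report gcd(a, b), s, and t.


Euclidean algorithm on (372, 199) — divide until remainder is 0:
  372 = 1 · 199 + 173
  199 = 1 · 173 + 26
  173 = 6 · 26 + 17
  26 = 1 · 17 + 9
  17 = 1 · 9 + 8
  9 = 1 · 8 + 1
  8 = 8 · 1 + 0
gcd(372, 199) = 1.
Track Bezout coefficients alongside the remainders: start with r₀ = 372 = a·1 + b·0 (s = 1, t = 0) and r₁ = 199 = a·0 + b·1 (s = 0, t = 1); each new remainder r_{k+1} = r_{k-1} − q_k·r_k inherits s_{k+1} = s_{k-1} − q_k·s_k, t_{k+1} = t_{k-1} − q_k·t_k, so r_k = a·s_k + b·t_k at every step:
  q = 1: r = 173, s = 1 − 1·0 = 1, t = 0 − 1·1 = -1  (check: 372·1 + 199·(-1) = 173)
  q = 1: r = 26, s = 0 − 1·1 = -1, t = 1 − 1·(-1) = 2  (check: 372·(-1) + 199·2 = 26)
  q = 6: r = 17, s = 1 − 6·(-1) = 7, t = -1 − 6·2 = -13  (check: 372·7 + 199·(-13) = 17)
  q = 1: r = 9, s = -1 − 1·7 = -8, t = 2 − 1·(-13) = 15  (check: 372·(-8) + 199·15 = 9)
  q = 1: r = 8, s = 7 − 1·(-8) = 15, t = -13 − 1·15 = -28  (check: 372·15 + 199·(-28) = 8)
  q = 1: r = 1, s = -8 − 1·15 = -23, t = 15 − 1·(-28) = 43  (check: 372·(-23) + 199·43 = 1)
The row with r = 1 (the gcd) gives the Bezout coefficients s = -23, t = 43.
Result: 372 · (-23) + 199 · (43) = 1.

gcd(372, 199) = 1; s = -23, t = 43 (check: 372·(-23) + 199·43 = 1).


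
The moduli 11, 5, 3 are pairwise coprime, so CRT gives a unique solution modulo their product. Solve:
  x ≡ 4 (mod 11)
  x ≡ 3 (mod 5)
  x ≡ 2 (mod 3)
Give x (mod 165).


Moduli 11, 5, 3 are pairwise coprime; by CRT there is a unique solution modulo M = 11 · 5 · 3 = 165.
Solve pairwise, accumulating the modulus:
  Start with x ≡ 4 (mod 11).
  Combine with x ≡ 3 (mod 5): since gcd(11, 5) = 1, we get a unique residue mod 55.
    Write x = 4 + 11·t and substitute into x ≡ 3 (mod 5): 11·t ≡ 3 − 4 = -1 (mod 5).
    Reduce coefficients mod 5: 1·t ≡ 4 (mod 5).
    So t ≡ 4 (mod 5).
    Then x = 4 + 11·4 = 48, valid modulo lcm(11, 5) = 55: x ≡ 48 (mod 55).
  Combine with x ≡ 2 (mod 3): since gcd(55, 3) = 1, we get a unique residue mod 165.
    Write x = 48 + 55·t and substitute into x ≡ 2 (mod 3): 55·t ≡ 2 − 48 = -46 (mod 3).
    Reduce coefficients mod 3: 1·t ≡ 2 (mod 3).
    So t ≡ 2 (mod 3).
    Then x = 48 + 55·2 = 158, valid modulo lcm(55, 3) = 165: x ≡ 158 (mod 165).
Verify: 158 mod 11 = 4 ✓, 158 mod 5 = 3 ✓, 158 mod 3 = 2 ✓.

x ≡ 158 (mod 165).


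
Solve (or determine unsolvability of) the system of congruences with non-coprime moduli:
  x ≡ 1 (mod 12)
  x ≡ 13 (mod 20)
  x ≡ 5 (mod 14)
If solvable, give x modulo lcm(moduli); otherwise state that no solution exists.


Moduli 12, 20, 14 are not pairwise coprime, so CRT works modulo lcm(m_i) when all pairwise compatibility conditions hold.
Pairwise compatibility: gcd(m_i, m_j) must divide a_i - a_j for every pair.
Merge one congruence at a time:
  Start: x ≡ 1 (mod 12).
  Combine with x ≡ 13 (mod 20): gcd(12, 20) = 4; 13 - 1 = 12, which IS divisible by 4, so compatible.
    Write x = 1 + 12·t and substitute into x ≡ 13 (mod 20): 12·t ≡ 13 − 1 = 12 (mod 20).
    Divide the congruence (and modulus) by g = 4: 3·t ≡ 3 (mod 5).
    The inverse of 3 mod 5 is 2 (since 3·2 = 6 = 1·5 + 1), so t ≡ 2·3 = 6 ≡ 1 (mod 5).
    Then x = 1 + 12·1 = 13, valid modulo lcm(12, 20) = 60: x ≡ 13 (mod 60).
  Combine with x ≡ 5 (mod 14): gcd(60, 14) = 2; 5 - 13 = -8, which IS divisible by 2, so compatible.
    Write x = 13 + 60·t and substitute into x ≡ 5 (mod 14): 60·t ≡ 5 − 13 = -8 (mod 14).
    Divide the congruence (and modulus) by g = 2: 30·t ≡ -4 (mod 7).
    Reduce coefficients mod 7: 2·t ≡ 3 (mod 7).
    The inverse of 2 mod 7 is 4 (since 2·4 = 8 = 1·7 + 1), so t ≡ 4·3 = 12 ≡ 5 (mod 7).
    Then x = 13 + 60·5 = 313, valid modulo lcm(60, 14) = 420: x ≡ 313 (mod 420).
Verify: 313 mod 12 = 1, 313 mod 20 = 13, 313 mod 14 = 5.

x ≡ 313 (mod 420).


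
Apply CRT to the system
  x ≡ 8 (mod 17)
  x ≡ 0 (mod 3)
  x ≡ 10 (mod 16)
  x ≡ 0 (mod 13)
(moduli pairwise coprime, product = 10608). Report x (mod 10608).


Product of moduli M = 17 · 3 · 16 · 13 = 10608.
Merge one congruence at a time:
  Start: x ≡ 8 (mod 17).
  Combine with x ≡ 0 (mod 3); new modulus lcm = 51.
    Write x = 8 + 17·t and substitute into x ≡ 0 (mod 3): 17·t ≡ 0 − 8 = -8 (mod 3).
    Reduce coefficients mod 3: 2·t ≡ 1 (mod 3).
    The inverse of 2 mod 3 is 2 (since 2·2 = 4 = 1·3 + 1), so t ≡ 2·1 = 2 ≡ 2 (mod 3).
    Then x = 8 + 17·2 = 42, valid modulo lcm(17, 3) = 51: x ≡ 42 (mod 51).
  Combine with x ≡ 10 (mod 16); new modulus lcm = 816.
    Write x = 42 + 51·t and substitute into x ≡ 10 (mod 16): 51·t ≡ 10 − 42 = -32 (mod 16).
    Reduce coefficients mod 16: 3·t ≡ 0 (mod 16).
    The inverse of 3 mod 16 is 11 (since 3·11 = 33 = 2·16 + 1), so t ≡ 11·0 = 0 ≡ 0 (mod 16).
    Then x = 42 + 51·0 = 42, valid modulo lcm(51, 16) = 816: x ≡ 42 (mod 816).
  Combine with x ≡ 0 (mod 13); new modulus lcm = 10608.
    Write x = 42 + 816·t and substitute into x ≡ 0 (mod 13): 816·t ≡ 0 − 42 = -42 (mod 13).
    Reduce coefficients mod 13: 10·t ≡ 10 (mod 13).
    The inverse of 10 mod 13 is 4 (since 10·4 = 40 = 3·13 + 1), so t ≡ 4·10 = 40 ≡ 1 (mod 13).
    Then x = 42 + 816·1 = 858, valid modulo lcm(816, 13) = 10608: x ≡ 858 (mod 10608).
Verify against each original: 858 mod 17 = 8, 858 mod 3 = 0, 858 mod 16 = 10, 858 mod 13 = 0.

x ≡ 858 (mod 10608).


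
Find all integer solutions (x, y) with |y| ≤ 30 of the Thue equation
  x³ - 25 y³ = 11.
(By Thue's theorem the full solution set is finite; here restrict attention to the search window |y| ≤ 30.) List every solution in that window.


The equation is x³ - 25y³ = 11. For fixed y, x³ = 25·y³ + 11, so a solution requires the RHS to be a perfect cube.
Strategy: iterate y from -30 to 30, compute RHS = 25·y³ + 11, and check whether it is a (positive or negative) perfect cube.
Check small values of y:
  y = 0: RHS = 11 is not a perfect cube.
  y = 1: RHS = 36 is not a perfect cube.
  y = -1: RHS = -14 is not a perfect cube.
  y = 2: RHS = 211 is not a perfect cube.
  y = -2: RHS = -189 is not a perfect cube.
  y = 3: RHS = 686 is not a perfect cube.
  y = -3: RHS = -664 is not a perfect cube.
Continuing the search up to |y| = 30 finds no solutions either.
No (x, y) in the scanned range satisfies the equation.

No integer solutions with |y| ≤ 30.


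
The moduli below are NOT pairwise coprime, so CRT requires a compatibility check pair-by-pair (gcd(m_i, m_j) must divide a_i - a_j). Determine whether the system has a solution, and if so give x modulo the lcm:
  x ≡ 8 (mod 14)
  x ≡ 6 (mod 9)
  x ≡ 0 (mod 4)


Moduli 14, 9, 4 are not pairwise coprime, so CRT works modulo lcm(m_i) when all pairwise compatibility conditions hold.
Pairwise compatibility: gcd(m_i, m_j) must divide a_i - a_j for every pair.
Merge one congruence at a time:
  Start: x ≡ 8 (mod 14).
  Combine with x ≡ 6 (mod 9): gcd(14, 9) = 1; 6 - 8 = -2, which IS divisible by 1, so compatible.
    Write x = 8 + 14·t and substitute into x ≡ 6 (mod 9): 14·t ≡ 6 − 8 = -2 (mod 9).
    Reduce coefficients mod 9: 5·t ≡ 7 (mod 9).
    The inverse of 5 mod 9 is 2 (since 5·2 = 10 = 1·9 + 1), so t ≡ 2·7 = 14 ≡ 5 (mod 9).
    Then x = 8 + 14·5 = 78, valid modulo lcm(14, 9) = 126: x ≡ 78 (mod 126).
  Combine with x ≡ 0 (mod 4): gcd(126, 4) = 2; 0 - 78 = -78, which IS divisible by 2, so compatible.
    Write x = 78 + 126·t and substitute into x ≡ 0 (mod 4): 126·t ≡ 0 − 78 = -78 (mod 4).
    Divide the congruence (and modulus) by g = 2: 63·t ≡ -39 (mod 2).
    Reduce coefficients mod 2: 1·t ≡ 1 (mod 2).
    So t ≡ 1 (mod 2).
    Then x = 78 + 126·1 = 204, valid modulo lcm(126, 4) = 252: x ≡ 204 (mod 252).
Verify: 204 mod 14 = 8, 204 mod 9 = 6, 204 mod 4 = 0.

x ≡ 204 (mod 252).


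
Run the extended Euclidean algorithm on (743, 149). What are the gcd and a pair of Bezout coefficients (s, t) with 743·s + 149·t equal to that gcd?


Euclidean algorithm on (743, 149) — divide until remainder is 0:
  743 = 4 · 149 + 147
  149 = 1 · 147 + 2
  147 = 73 · 2 + 1
  2 = 2 · 1 + 0
gcd(743, 149) = 1.
Track Bezout coefficients alongside the remainders: start with r₀ = 743 = a·1 + b·0 (s = 1, t = 0) and r₁ = 149 = a·0 + b·1 (s = 0, t = 1); each new remainder r_{k+1} = r_{k-1} − q_k·r_k inherits s_{k+1} = s_{k-1} − q_k·s_k, t_{k+1} = t_{k-1} − q_k·t_k, so r_k = a·s_k + b·t_k at every step:
  q = 4: r = 147, s = 1 − 4·0 = 1, t = 0 − 4·1 = -4  (check: 743·1 + 149·(-4) = 147)
  q = 1: r = 2, s = 0 − 1·1 = -1, t = 1 − 1·(-4) = 5  (check: 743·(-1) + 149·5 = 2)
  q = 73: r = 1, s = 1 − 73·(-1) = 74, t = -4 − 73·5 = -369  (check: 743·74 + 149·(-369) = 1)
The row with r = 1 (the gcd) gives the Bezout coefficients s = 74, t = -369.
Result: 743 · (74) + 149 · (-369) = 1.

gcd(743, 149) = 1; s = 74, t = -369 (check: 743·74 + 149·(-369) = 1).


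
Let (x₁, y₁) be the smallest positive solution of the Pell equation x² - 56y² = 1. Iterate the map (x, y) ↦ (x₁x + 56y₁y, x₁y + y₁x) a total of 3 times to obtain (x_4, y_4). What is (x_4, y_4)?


Step 1: Find the fundamental solution (x₁, y₁) of x² - 56y² = 1.
  Expand √56 as a continued fraction. a₀ = ⌊√56⌋ = 7; iterate m_{k+1} = d_k·a_k − m_k, d_{k+1} = (56 − m_{k+1}²)/d_k, a_{k+1} = ⌊(a₀ + m_{k+1})/d_{k+1}⌋ (starting m₀ = 0, d₀ = 1), with convergents p_k = a_k·p_{k-1} + p_{k-2}, q_k = a_k·q_{k-1} + q_{k-2} (p₋₁ = 1, q₋₁ = 0):
  k = 0: a₀ = 7; p₀/q₀ = 7/1; p₀² − 56·q₀² = 49 − 56 = -7.
  k = 1: m = 7, d = 7, a = ⌊(7 + 7)/7⌋ = 2; p/q = (2·7 + 1)/(2·1 + 0) = 15/2; p² − 56·q² = 225 − 224 = 1.
  The first convergent with p² − 56·q² = 1 gives the fundamental solution (x₁, y₁) = (15, 2).
Step 2: Apply the recurrence (x_{n+1}, y_{n+1}) = (x₁x_n + 56y₁y_n, x₁y_n + y₁x_n) repeatedly.
  From (x_1, y_1) = (15, 2): x_2 = 15·15 + 56·2·2 = 449; y_2 = 15·2 + 2·15 = 60.
  From (x_2, y_2) = (449, 60): x_3 = 15·449 + 56·2·60 = 13455; y_3 = 15·60 + 2·449 = 1798.
  From (x_3, y_3) = (13455, 1798): x_4 = 15·13455 + 56·2·1798 = 403201; y_4 = 15·1798 + 2·13455 = 53880.
Step 3: Verify x_4² - 56·y_4² = 162571046401 - 162571046400 = 1 (should be 1). ✓

(x_1, y_1) = (15, 2); (x_4, y_4) = (403201, 53880).


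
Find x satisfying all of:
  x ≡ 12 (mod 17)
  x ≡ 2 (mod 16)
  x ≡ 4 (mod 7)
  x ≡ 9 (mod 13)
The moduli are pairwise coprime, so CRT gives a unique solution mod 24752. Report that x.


Product of moduli M = 17 · 16 · 7 · 13 = 24752.
Merge one congruence at a time:
  Start: x ≡ 12 (mod 17).
  Combine with x ≡ 2 (mod 16); new modulus lcm = 272.
    Write x = 12 + 17·t and substitute into x ≡ 2 (mod 16): 17·t ≡ 2 − 12 = -10 (mod 16).
    Reduce coefficients mod 16: 1·t ≡ 6 (mod 16).
    So t ≡ 6 (mod 16).
    Then x = 12 + 17·6 = 114, valid modulo lcm(17, 16) = 272: x ≡ 114 (mod 272).
  Combine with x ≡ 4 (mod 7); new modulus lcm = 1904.
    Write x = 114 + 272·t and substitute into x ≡ 4 (mod 7): 272·t ≡ 4 − 114 = -110 (mod 7).
    Reduce coefficients mod 7: 6·t ≡ 2 (mod 7).
    The inverse of 6 mod 7 is 6 (since 6·6 = 36 = 5·7 + 1), so t ≡ 6·2 = 12 ≡ 5 (mod 7).
    Then x = 114 + 272·5 = 1474, valid modulo lcm(272, 7) = 1904: x ≡ 1474 (mod 1904).
  Combine with x ≡ 9 (mod 13); new modulus lcm = 24752.
    Write x = 1474 + 1904·t and substitute into x ≡ 9 (mod 13): 1904·t ≡ 9 − 1474 = -1465 (mod 13).
    Reduce coefficients mod 13: 6·t ≡ 4 (mod 13).
    The inverse of 6 mod 13 is 11 (since 6·11 = 66 = 5·13 + 1), so t ≡ 11·4 = 44 ≡ 5 (mod 13).
    Then x = 1474 + 1904·5 = 10994, valid modulo lcm(1904, 13) = 24752: x ≡ 10994 (mod 24752).
Verify against each original: 10994 mod 17 = 12, 10994 mod 16 = 2, 10994 mod 7 = 4, 10994 mod 13 = 9.

x ≡ 10994 (mod 24752).


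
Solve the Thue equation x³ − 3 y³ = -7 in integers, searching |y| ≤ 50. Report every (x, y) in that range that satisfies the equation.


The equation is x³ - 3y³ = -7. For fixed y, x³ = 3·y³ − 7, so a solution requires the RHS to be a perfect cube.
Strategy: iterate y from -50 to 50, compute RHS = 3·y³ − 7, and check whether it is a (positive or negative) perfect cube.
Check small values of y:
  y = 0: RHS = -7 is not a perfect cube.
  y = 1: RHS = -4 is not a perfect cube.
  y = -1: RHS = -10 is not a perfect cube.
  y = 2: RHS = 17 is not a perfect cube.
  y = -2: RHS = -31 is not a perfect cube.
  y = 3: RHS = 74 is not a perfect cube.
  y = -3: RHS = -88 is not a perfect cube.
Continuing the search up to |y| = 50 finds no solutions either.
No (x, y) in the scanned range satisfies the equation.

No integer solutions with |y| ≤ 50.


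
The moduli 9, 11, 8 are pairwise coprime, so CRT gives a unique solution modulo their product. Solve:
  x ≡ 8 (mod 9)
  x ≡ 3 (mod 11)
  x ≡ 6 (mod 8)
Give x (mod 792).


Moduli 9, 11, 8 are pairwise coprime; by CRT there is a unique solution modulo M = 9 · 11 · 8 = 792.
Solve pairwise, accumulating the modulus:
  Start with x ≡ 8 (mod 9).
  Combine with x ≡ 3 (mod 11): since gcd(9, 11) = 1, we get a unique residue mod 99.
    Write x = 8 + 9·t and substitute into x ≡ 3 (mod 11): 9·t ≡ 3 − 8 = -5 (mod 11).
    Reduce coefficients mod 11: 9·t ≡ 6 (mod 11).
    The inverse of 9 mod 11 is 5 (since 9·5 = 45 = 4·11 + 1), so t ≡ 5·6 = 30 ≡ 8 (mod 11).
    Then x = 8 + 9·8 = 80, valid modulo lcm(9, 11) = 99: x ≡ 80 (mod 99).
  Combine with x ≡ 6 (mod 8): since gcd(99, 8) = 1, we get a unique residue mod 792.
    Write x = 80 + 99·t and substitute into x ≡ 6 (mod 8): 99·t ≡ 6 − 80 = -74 (mod 8).
    Reduce coefficients mod 8: 3·t ≡ 6 (mod 8).
    The inverse of 3 mod 8 is 3 (since 3·3 = 9 = 1·8 + 1), so t ≡ 3·6 = 18 ≡ 2 (mod 8).
    Then x = 80 + 99·2 = 278, valid modulo lcm(99, 8) = 792: x ≡ 278 (mod 792).
Verify: 278 mod 9 = 8 ✓, 278 mod 11 = 3 ✓, 278 mod 8 = 6 ✓.

x ≡ 278 (mod 792).


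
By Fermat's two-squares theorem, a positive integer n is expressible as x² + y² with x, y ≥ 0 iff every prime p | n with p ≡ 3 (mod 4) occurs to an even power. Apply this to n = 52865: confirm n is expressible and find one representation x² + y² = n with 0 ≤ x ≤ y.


Step 1: Factor n = 52865 = 5 · 97 · 109.
Step 2: Check the mod-4 condition on each prime factor: 5 ≡ 1 (mod 4), exponent 1; 97 ≡ 1 (mod 4), exponent 1; 109 ≡ 1 (mod 4), exponent 1.
All primes ≡ 3 (mod 4) appear to even exponent (or don't appear), so by the two-squares theorem n IS expressible as a sum of two squares.
Step 3: Build a representation. Here n = 5 · 97 · 109 is a product of primes ≡ 1 (mod 4). Each prime p ≡ 1 (mod 4) is itself a sum of two squares; find a² by testing p − a² for a perfect square:
  5: 5 − 1² = 4 = 2² ⇒ 5 = 1² + 2².
  97: 97 − 1² = 96, 97 − 2² = 93, 97 − 3² = 88, 97 − 4² = 81 = 9² ⇒ 97 = 4² + 9².
  109: 109 − 1² = 108, 109 − 2² = 105, 109 − 3² = 100 = 10² ⇒ 109 = 3² + 10².
  Combine using the Brahmagupta–Fibonacci identity (a² + b²)(c² + d²) = (ac − bd)² + (ad + bc)² = (ac + bd)² + (ad − bc)²:
  5 · 97 = 485: from (1² + 2²)(4² + 9²), take (1·4 − 2·9, 1·9 + 2·4) = (4 − 18, 9 + 8) = (-14, 17); dropping signs (only squares matter) gives (14, 17); check 14² + 17² = 196 + 289 = 485 ✓.
  485 · 109 = 52865: from (14² + 17²)(3² + 10²), take (14·3 − 17·10, 14·10 + 17·3) = (42 − 170, 140 + 51) = (-128, 191); dropping signs (only squares matter) gives (128, 191); check 128² + 191² = 16384 + 36481 = 52865 ✓.
Step 4: Order so x ≤ y and verify: 128² + 191² = 16384 + 36481 = 52865 = n. ✓

n = 52865 = 128² + 191² (one valid representation with x ≤ y).


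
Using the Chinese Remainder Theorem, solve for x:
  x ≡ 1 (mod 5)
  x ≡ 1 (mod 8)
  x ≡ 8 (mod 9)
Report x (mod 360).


Moduli 5, 8, 9 are pairwise coprime; by CRT there is a unique solution modulo M = 5 · 8 · 9 = 360.
Solve pairwise, accumulating the modulus:
  Start with x ≡ 1 (mod 5).
  Combine with x ≡ 1 (mod 8): since gcd(5, 8) = 1, we get a unique residue mod 40.
    Write x = 1 + 5·t and substitute into x ≡ 1 (mod 8): 5·t ≡ 1 − 1 = 0 (mod 8).
    The inverse of 5 mod 8 is 5 (since 5·5 = 25 = 3·8 + 1), so t ≡ 5·0 = 0 ≡ 0 (mod 8).
    Then x = 1 + 5·0 = 1, valid modulo lcm(5, 8) = 40: x ≡ 1 (mod 40).
  Combine with x ≡ 8 (mod 9): since gcd(40, 9) = 1, we get a unique residue mod 360.
    Write x = 1 + 40·t and substitute into x ≡ 8 (mod 9): 40·t ≡ 8 − 1 = 7 (mod 9).
    Reduce coefficients mod 9: 4·t ≡ 7 (mod 9).
    The inverse of 4 mod 9 is 7 (since 4·7 = 28 = 3·9 + 1), so t ≡ 7·7 = 49 ≡ 4 (mod 9).
    Then x = 1 + 40·4 = 161, valid modulo lcm(40, 9) = 360: x ≡ 161 (mod 360).
Verify: 161 mod 5 = 1 ✓, 161 mod 8 = 1 ✓, 161 mod 9 = 8 ✓.

x ≡ 161 (mod 360).
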